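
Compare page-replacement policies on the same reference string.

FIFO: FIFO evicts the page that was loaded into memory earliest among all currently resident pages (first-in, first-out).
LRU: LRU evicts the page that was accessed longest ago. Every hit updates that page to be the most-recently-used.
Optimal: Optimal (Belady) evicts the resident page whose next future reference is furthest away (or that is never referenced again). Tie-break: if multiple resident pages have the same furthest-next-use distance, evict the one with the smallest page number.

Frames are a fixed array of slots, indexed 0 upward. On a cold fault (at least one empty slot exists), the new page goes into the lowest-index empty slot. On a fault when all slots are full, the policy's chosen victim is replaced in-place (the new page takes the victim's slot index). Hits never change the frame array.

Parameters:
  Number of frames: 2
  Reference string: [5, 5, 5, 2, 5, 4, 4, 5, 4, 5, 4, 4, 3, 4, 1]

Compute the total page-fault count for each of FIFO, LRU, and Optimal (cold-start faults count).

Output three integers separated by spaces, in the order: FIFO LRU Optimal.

Answer: 7 5 5

Derivation:
--- FIFO ---
  step 0: ref 5 -> FAULT, frames=[5,-] (faults so far: 1)
  step 1: ref 5 -> HIT, frames=[5,-] (faults so far: 1)
  step 2: ref 5 -> HIT, frames=[5,-] (faults so far: 1)
  step 3: ref 2 -> FAULT, frames=[5,2] (faults so far: 2)
  step 4: ref 5 -> HIT, frames=[5,2] (faults so far: 2)
  step 5: ref 4 -> FAULT, evict 5, frames=[4,2] (faults so far: 3)
  step 6: ref 4 -> HIT, frames=[4,2] (faults so far: 3)
  step 7: ref 5 -> FAULT, evict 2, frames=[4,5] (faults so far: 4)
  step 8: ref 4 -> HIT, frames=[4,5] (faults so far: 4)
  step 9: ref 5 -> HIT, frames=[4,5] (faults so far: 4)
  step 10: ref 4 -> HIT, frames=[4,5] (faults so far: 4)
  step 11: ref 4 -> HIT, frames=[4,5] (faults so far: 4)
  step 12: ref 3 -> FAULT, evict 4, frames=[3,5] (faults so far: 5)
  step 13: ref 4 -> FAULT, evict 5, frames=[3,4] (faults so far: 6)
  step 14: ref 1 -> FAULT, evict 3, frames=[1,4] (faults so far: 7)
  FIFO total faults: 7
--- LRU ---
  step 0: ref 5 -> FAULT, frames=[5,-] (faults so far: 1)
  step 1: ref 5 -> HIT, frames=[5,-] (faults so far: 1)
  step 2: ref 5 -> HIT, frames=[5,-] (faults so far: 1)
  step 3: ref 2 -> FAULT, frames=[5,2] (faults so far: 2)
  step 4: ref 5 -> HIT, frames=[5,2] (faults so far: 2)
  step 5: ref 4 -> FAULT, evict 2, frames=[5,4] (faults so far: 3)
  step 6: ref 4 -> HIT, frames=[5,4] (faults so far: 3)
  step 7: ref 5 -> HIT, frames=[5,4] (faults so far: 3)
  step 8: ref 4 -> HIT, frames=[5,4] (faults so far: 3)
  step 9: ref 5 -> HIT, frames=[5,4] (faults so far: 3)
  step 10: ref 4 -> HIT, frames=[5,4] (faults so far: 3)
  step 11: ref 4 -> HIT, frames=[5,4] (faults so far: 3)
  step 12: ref 3 -> FAULT, evict 5, frames=[3,4] (faults so far: 4)
  step 13: ref 4 -> HIT, frames=[3,4] (faults so far: 4)
  step 14: ref 1 -> FAULT, evict 3, frames=[1,4] (faults so far: 5)
  LRU total faults: 5
--- Optimal ---
  step 0: ref 5 -> FAULT, frames=[5,-] (faults so far: 1)
  step 1: ref 5 -> HIT, frames=[5,-] (faults so far: 1)
  step 2: ref 5 -> HIT, frames=[5,-] (faults so far: 1)
  step 3: ref 2 -> FAULT, frames=[5,2] (faults so far: 2)
  step 4: ref 5 -> HIT, frames=[5,2] (faults so far: 2)
  step 5: ref 4 -> FAULT, evict 2, frames=[5,4] (faults so far: 3)
  step 6: ref 4 -> HIT, frames=[5,4] (faults so far: 3)
  step 7: ref 5 -> HIT, frames=[5,4] (faults so far: 3)
  step 8: ref 4 -> HIT, frames=[5,4] (faults so far: 3)
  step 9: ref 5 -> HIT, frames=[5,4] (faults so far: 3)
  step 10: ref 4 -> HIT, frames=[5,4] (faults so far: 3)
  step 11: ref 4 -> HIT, frames=[5,4] (faults so far: 3)
  step 12: ref 3 -> FAULT, evict 5, frames=[3,4] (faults so far: 4)
  step 13: ref 4 -> HIT, frames=[3,4] (faults so far: 4)
  step 14: ref 1 -> FAULT, evict 3, frames=[1,4] (faults so far: 5)
  Optimal total faults: 5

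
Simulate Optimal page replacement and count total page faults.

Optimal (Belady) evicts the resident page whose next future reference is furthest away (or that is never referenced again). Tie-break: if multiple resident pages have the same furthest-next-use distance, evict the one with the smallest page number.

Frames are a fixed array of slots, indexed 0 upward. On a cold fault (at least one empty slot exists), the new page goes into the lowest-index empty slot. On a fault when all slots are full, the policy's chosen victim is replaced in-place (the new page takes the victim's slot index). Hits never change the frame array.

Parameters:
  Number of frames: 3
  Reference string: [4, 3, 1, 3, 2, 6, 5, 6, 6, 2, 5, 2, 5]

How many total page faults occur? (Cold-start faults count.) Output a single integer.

Step 0: ref 4 → FAULT, frames=[4,-,-]
Step 1: ref 3 → FAULT, frames=[4,3,-]
Step 2: ref 1 → FAULT, frames=[4,3,1]
Step 3: ref 3 → HIT, frames=[4,3,1]
Step 4: ref 2 → FAULT (evict 1), frames=[4,3,2]
Step 5: ref 6 → FAULT (evict 3), frames=[4,6,2]
Step 6: ref 5 → FAULT (evict 4), frames=[5,6,2]
Step 7: ref 6 → HIT, frames=[5,6,2]
Step 8: ref 6 → HIT, frames=[5,6,2]
Step 9: ref 2 → HIT, frames=[5,6,2]
Step 10: ref 5 → HIT, frames=[5,6,2]
Step 11: ref 2 → HIT, frames=[5,6,2]
Step 12: ref 5 → HIT, frames=[5,6,2]
Total faults: 6

Answer: 6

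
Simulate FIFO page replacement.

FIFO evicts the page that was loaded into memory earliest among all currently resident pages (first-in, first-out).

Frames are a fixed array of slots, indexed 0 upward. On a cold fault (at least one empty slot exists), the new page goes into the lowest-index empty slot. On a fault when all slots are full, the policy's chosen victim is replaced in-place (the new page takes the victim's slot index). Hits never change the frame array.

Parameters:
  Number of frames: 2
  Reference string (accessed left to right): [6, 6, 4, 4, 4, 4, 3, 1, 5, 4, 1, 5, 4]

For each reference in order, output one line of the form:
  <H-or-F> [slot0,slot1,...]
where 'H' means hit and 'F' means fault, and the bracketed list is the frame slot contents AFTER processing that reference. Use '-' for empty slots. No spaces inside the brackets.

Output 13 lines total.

F [6,-]
H [6,-]
F [6,4]
H [6,4]
H [6,4]
H [6,4]
F [3,4]
F [3,1]
F [5,1]
F [5,4]
F [1,4]
F [1,5]
F [4,5]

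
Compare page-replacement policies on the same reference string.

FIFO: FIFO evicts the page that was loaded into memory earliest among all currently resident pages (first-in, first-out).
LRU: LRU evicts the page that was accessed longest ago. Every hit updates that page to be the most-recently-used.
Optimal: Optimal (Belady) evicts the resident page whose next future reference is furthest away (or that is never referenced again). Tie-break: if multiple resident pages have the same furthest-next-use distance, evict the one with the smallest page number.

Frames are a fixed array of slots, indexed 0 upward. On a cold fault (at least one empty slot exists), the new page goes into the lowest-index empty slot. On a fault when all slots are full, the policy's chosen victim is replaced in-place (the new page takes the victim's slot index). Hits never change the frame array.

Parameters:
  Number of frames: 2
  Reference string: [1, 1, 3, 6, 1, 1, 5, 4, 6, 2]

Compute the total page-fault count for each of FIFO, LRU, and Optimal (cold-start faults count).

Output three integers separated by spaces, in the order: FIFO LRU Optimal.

Answer: 8 8 6

Derivation:
--- FIFO ---
  step 0: ref 1 -> FAULT, frames=[1,-] (faults so far: 1)
  step 1: ref 1 -> HIT, frames=[1,-] (faults so far: 1)
  step 2: ref 3 -> FAULT, frames=[1,3] (faults so far: 2)
  step 3: ref 6 -> FAULT, evict 1, frames=[6,3] (faults so far: 3)
  step 4: ref 1 -> FAULT, evict 3, frames=[6,1] (faults so far: 4)
  step 5: ref 1 -> HIT, frames=[6,1] (faults so far: 4)
  step 6: ref 5 -> FAULT, evict 6, frames=[5,1] (faults so far: 5)
  step 7: ref 4 -> FAULT, evict 1, frames=[5,4] (faults so far: 6)
  step 8: ref 6 -> FAULT, evict 5, frames=[6,4] (faults so far: 7)
  step 9: ref 2 -> FAULT, evict 4, frames=[6,2] (faults so far: 8)
  FIFO total faults: 8
--- LRU ---
  step 0: ref 1 -> FAULT, frames=[1,-] (faults so far: 1)
  step 1: ref 1 -> HIT, frames=[1,-] (faults so far: 1)
  step 2: ref 3 -> FAULT, frames=[1,3] (faults so far: 2)
  step 3: ref 6 -> FAULT, evict 1, frames=[6,3] (faults so far: 3)
  step 4: ref 1 -> FAULT, evict 3, frames=[6,1] (faults so far: 4)
  step 5: ref 1 -> HIT, frames=[6,1] (faults so far: 4)
  step 6: ref 5 -> FAULT, evict 6, frames=[5,1] (faults so far: 5)
  step 7: ref 4 -> FAULT, evict 1, frames=[5,4] (faults so far: 6)
  step 8: ref 6 -> FAULT, evict 5, frames=[6,4] (faults so far: 7)
  step 9: ref 2 -> FAULT, evict 4, frames=[6,2] (faults so far: 8)
  LRU total faults: 8
--- Optimal ---
  step 0: ref 1 -> FAULT, frames=[1,-] (faults so far: 1)
  step 1: ref 1 -> HIT, frames=[1,-] (faults so far: 1)
  step 2: ref 3 -> FAULT, frames=[1,3] (faults so far: 2)
  step 3: ref 6 -> FAULT, evict 3, frames=[1,6] (faults so far: 3)
  step 4: ref 1 -> HIT, frames=[1,6] (faults so far: 3)
  step 5: ref 1 -> HIT, frames=[1,6] (faults so far: 3)
  step 6: ref 5 -> FAULT, evict 1, frames=[5,6] (faults so far: 4)
  step 7: ref 4 -> FAULT, evict 5, frames=[4,6] (faults so far: 5)
  step 8: ref 6 -> HIT, frames=[4,6] (faults so far: 5)
  step 9: ref 2 -> FAULT, evict 4, frames=[2,6] (faults so far: 6)
  Optimal total faults: 6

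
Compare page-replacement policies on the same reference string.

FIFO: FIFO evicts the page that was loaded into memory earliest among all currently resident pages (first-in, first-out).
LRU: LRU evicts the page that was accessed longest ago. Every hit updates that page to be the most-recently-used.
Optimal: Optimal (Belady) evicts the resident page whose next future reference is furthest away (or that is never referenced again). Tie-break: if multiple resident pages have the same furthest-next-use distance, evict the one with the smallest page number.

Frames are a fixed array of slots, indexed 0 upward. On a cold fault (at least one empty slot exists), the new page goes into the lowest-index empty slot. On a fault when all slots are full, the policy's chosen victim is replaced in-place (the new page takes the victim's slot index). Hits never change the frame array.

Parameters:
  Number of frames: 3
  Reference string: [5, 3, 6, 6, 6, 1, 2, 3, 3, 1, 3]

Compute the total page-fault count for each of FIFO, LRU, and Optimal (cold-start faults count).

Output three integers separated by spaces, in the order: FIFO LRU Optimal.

--- FIFO ---
  step 0: ref 5 -> FAULT, frames=[5,-,-] (faults so far: 1)
  step 1: ref 3 -> FAULT, frames=[5,3,-] (faults so far: 2)
  step 2: ref 6 -> FAULT, frames=[5,3,6] (faults so far: 3)
  step 3: ref 6 -> HIT, frames=[5,3,6] (faults so far: 3)
  step 4: ref 6 -> HIT, frames=[5,3,6] (faults so far: 3)
  step 5: ref 1 -> FAULT, evict 5, frames=[1,3,6] (faults so far: 4)
  step 6: ref 2 -> FAULT, evict 3, frames=[1,2,6] (faults so far: 5)
  step 7: ref 3 -> FAULT, evict 6, frames=[1,2,3] (faults so far: 6)
  step 8: ref 3 -> HIT, frames=[1,2,3] (faults so far: 6)
  step 9: ref 1 -> HIT, frames=[1,2,3] (faults so far: 6)
  step 10: ref 3 -> HIT, frames=[1,2,3] (faults so far: 6)
  FIFO total faults: 6
--- LRU ---
  step 0: ref 5 -> FAULT, frames=[5,-,-] (faults so far: 1)
  step 1: ref 3 -> FAULT, frames=[5,3,-] (faults so far: 2)
  step 2: ref 6 -> FAULT, frames=[5,3,6] (faults so far: 3)
  step 3: ref 6 -> HIT, frames=[5,3,6] (faults so far: 3)
  step 4: ref 6 -> HIT, frames=[5,3,6] (faults so far: 3)
  step 5: ref 1 -> FAULT, evict 5, frames=[1,3,6] (faults so far: 4)
  step 6: ref 2 -> FAULT, evict 3, frames=[1,2,6] (faults so far: 5)
  step 7: ref 3 -> FAULT, evict 6, frames=[1,2,3] (faults so far: 6)
  step 8: ref 3 -> HIT, frames=[1,2,3] (faults so far: 6)
  step 9: ref 1 -> HIT, frames=[1,2,3] (faults so far: 6)
  step 10: ref 3 -> HIT, frames=[1,2,3] (faults so far: 6)
  LRU total faults: 6
--- Optimal ---
  step 0: ref 5 -> FAULT, frames=[5,-,-] (faults so far: 1)
  step 1: ref 3 -> FAULT, frames=[5,3,-] (faults so far: 2)
  step 2: ref 6 -> FAULT, frames=[5,3,6] (faults so far: 3)
  step 3: ref 6 -> HIT, frames=[5,3,6] (faults so far: 3)
  step 4: ref 6 -> HIT, frames=[5,3,6] (faults so far: 3)
  step 5: ref 1 -> FAULT, evict 5, frames=[1,3,6] (faults so far: 4)
  step 6: ref 2 -> FAULT, evict 6, frames=[1,3,2] (faults so far: 5)
  step 7: ref 3 -> HIT, frames=[1,3,2] (faults so far: 5)
  step 8: ref 3 -> HIT, frames=[1,3,2] (faults so far: 5)
  step 9: ref 1 -> HIT, frames=[1,3,2] (faults so far: 5)
  step 10: ref 3 -> HIT, frames=[1,3,2] (faults so far: 5)
  Optimal total faults: 5

Answer: 6 6 5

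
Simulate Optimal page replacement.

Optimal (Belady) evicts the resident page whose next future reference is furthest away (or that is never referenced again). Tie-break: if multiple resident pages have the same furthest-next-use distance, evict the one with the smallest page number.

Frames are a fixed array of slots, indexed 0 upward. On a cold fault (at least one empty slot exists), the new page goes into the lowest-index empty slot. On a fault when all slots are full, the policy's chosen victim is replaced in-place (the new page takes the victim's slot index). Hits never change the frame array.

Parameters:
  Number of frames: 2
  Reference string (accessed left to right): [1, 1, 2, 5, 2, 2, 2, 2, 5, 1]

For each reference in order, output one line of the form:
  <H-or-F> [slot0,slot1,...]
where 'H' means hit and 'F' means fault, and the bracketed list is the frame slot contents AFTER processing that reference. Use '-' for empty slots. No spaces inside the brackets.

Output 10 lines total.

F [1,-]
H [1,-]
F [1,2]
F [5,2]
H [5,2]
H [5,2]
H [5,2]
H [5,2]
H [5,2]
F [5,1]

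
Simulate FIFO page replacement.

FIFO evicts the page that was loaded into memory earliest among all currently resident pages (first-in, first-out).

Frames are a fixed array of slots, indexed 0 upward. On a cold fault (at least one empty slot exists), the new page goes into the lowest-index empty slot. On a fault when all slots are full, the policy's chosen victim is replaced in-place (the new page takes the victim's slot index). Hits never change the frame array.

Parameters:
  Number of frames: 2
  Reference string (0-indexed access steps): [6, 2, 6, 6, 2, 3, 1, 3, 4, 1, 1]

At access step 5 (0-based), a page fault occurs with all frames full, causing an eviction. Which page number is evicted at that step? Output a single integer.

Answer: 6

Derivation:
Step 0: ref 6 -> FAULT, frames=[6,-]
Step 1: ref 2 -> FAULT, frames=[6,2]
Step 2: ref 6 -> HIT, frames=[6,2]
Step 3: ref 6 -> HIT, frames=[6,2]
Step 4: ref 2 -> HIT, frames=[6,2]
Step 5: ref 3 -> FAULT, evict 6, frames=[3,2]
At step 5: evicted page 6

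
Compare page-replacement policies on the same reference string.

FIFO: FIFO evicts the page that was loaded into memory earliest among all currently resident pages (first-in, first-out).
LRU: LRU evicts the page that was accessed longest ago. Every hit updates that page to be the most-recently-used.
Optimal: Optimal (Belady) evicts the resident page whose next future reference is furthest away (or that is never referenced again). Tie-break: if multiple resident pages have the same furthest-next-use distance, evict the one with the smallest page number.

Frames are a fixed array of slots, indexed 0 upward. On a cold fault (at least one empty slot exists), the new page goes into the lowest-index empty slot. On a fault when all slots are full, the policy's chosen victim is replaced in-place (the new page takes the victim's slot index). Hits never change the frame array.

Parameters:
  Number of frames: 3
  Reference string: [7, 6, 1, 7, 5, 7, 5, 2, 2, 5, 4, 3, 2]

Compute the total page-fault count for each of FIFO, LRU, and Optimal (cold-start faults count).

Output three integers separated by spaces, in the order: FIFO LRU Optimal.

Answer: 8 8 7

Derivation:
--- FIFO ---
  step 0: ref 7 -> FAULT, frames=[7,-,-] (faults so far: 1)
  step 1: ref 6 -> FAULT, frames=[7,6,-] (faults so far: 2)
  step 2: ref 1 -> FAULT, frames=[7,6,1] (faults so far: 3)
  step 3: ref 7 -> HIT, frames=[7,6,1] (faults so far: 3)
  step 4: ref 5 -> FAULT, evict 7, frames=[5,6,1] (faults so far: 4)
  step 5: ref 7 -> FAULT, evict 6, frames=[5,7,1] (faults so far: 5)
  step 6: ref 5 -> HIT, frames=[5,7,1] (faults so far: 5)
  step 7: ref 2 -> FAULT, evict 1, frames=[5,7,2] (faults so far: 6)
  step 8: ref 2 -> HIT, frames=[5,7,2] (faults so far: 6)
  step 9: ref 5 -> HIT, frames=[5,7,2] (faults so far: 6)
  step 10: ref 4 -> FAULT, evict 5, frames=[4,7,2] (faults so far: 7)
  step 11: ref 3 -> FAULT, evict 7, frames=[4,3,2] (faults so far: 8)
  step 12: ref 2 -> HIT, frames=[4,3,2] (faults so far: 8)
  FIFO total faults: 8
--- LRU ---
  step 0: ref 7 -> FAULT, frames=[7,-,-] (faults so far: 1)
  step 1: ref 6 -> FAULT, frames=[7,6,-] (faults so far: 2)
  step 2: ref 1 -> FAULT, frames=[7,6,1] (faults so far: 3)
  step 3: ref 7 -> HIT, frames=[7,6,1] (faults so far: 3)
  step 4: ref 5 -> FAULT, evict 6, frames=[7,5,1] (faults so far: 4)
  step 5: ref 7 -> HIT, frames=[7,5,1] (faults so far: 4)
  step 6: ref 5 -> HIT, frames=[7,5,1] (faults so far: 4)
  step 7: ref 2 -> FAULT, evict 1, frames=[7,5,2] (faults so far: 5)
  step 8: ref 2 -> HIT, frames=[7,5,2] (faults so far: 5)
  step 9: ref 5 -> HIT, frames=[7,5,2] (faults so far: 5)
  step 10: ref 4 -> FAULT, evict 7, frames=[4,5,2] (faults so far: 6)
  step 11: ref 3 -> FAULT, evict 2, frames=[4,5,3] (faults so far: 7)
  step 12: ref 2 -> FAULT, evict 5, frames=[4,2,3] (faults so far: 8)
  LRU total faults: 8
--- Optimal ---
  step 0: ref 7 -> FAULT, frames=[7,-,-] (faults so far: 1)
  step 1: ref 6 -> FAULT, frames=[7,6,-] (faults so far: 2)
  step 2: ref 1 -> FAULT, frames=[7,6,1] (faults so far: 3)
  step 3: ref 7 -> HIT, frames=[7,6,1] (faults so far: 3)
  step 4: ref 5 -> FAULT, evict 1, frames=[7,6,5] (faults so far: 4)
  step 5: ref 7 -> HIT, frames=[7,6,5] (faults so far: 4)
  step 6: ref 5 -> HIT, frames=[7,6,5] (faults so far: 4)
  step 7: ref 2 -> FAULT, evict 6, frames=[7,2,5] (faults so far: 5)
  step 8: ref 2 -> HIT, frames=[7,2,5] (faults so far: 5)
  step 9: ref 5 -> HIT, frames=[7,2,5] (faults so far: 5)
  step 10: ref 4 -> FAULT, evict 5, frames=[7,2,4] (faults so far: 6)
  step 11: ref 3 -> FAULT, evict 4, frames=[7,2,3] (faults so far: 7)
  step 12: ref 2 -> HIT, frames=[7,2,3] (faults so far: 7)
  Optimal total faults: 7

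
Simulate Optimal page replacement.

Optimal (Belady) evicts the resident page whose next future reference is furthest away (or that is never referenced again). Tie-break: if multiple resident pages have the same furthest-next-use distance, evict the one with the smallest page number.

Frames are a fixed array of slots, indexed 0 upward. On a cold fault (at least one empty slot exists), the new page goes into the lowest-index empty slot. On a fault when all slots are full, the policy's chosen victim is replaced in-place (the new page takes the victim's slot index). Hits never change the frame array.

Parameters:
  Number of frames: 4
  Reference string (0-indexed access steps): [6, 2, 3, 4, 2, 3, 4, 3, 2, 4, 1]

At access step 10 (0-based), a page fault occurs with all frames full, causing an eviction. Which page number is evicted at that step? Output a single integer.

Step 0: ref 6 -> FAULT, frames=[6,-,-,-]
Step 1: ref 2 -> FAULT, frames=[6,2,-,-]
Step 2: ref 3 -> FAULT, frames=[6,2,3,-]
Step 3: ref 4 -> FAULT, frames=[6,2,3,4]
Step 4: ref 2 -> HIT, frames=[6,2,3,4]
Step 5: ref 3 -> HIT, frames=[6,2,3,4]
Step 6: ref 4 -> HIT, frames=[6,2,3,4]
Step 7: ref 3 -> HIT, frames=[6,2,3,4]
Step 8: ref 2 -> HIT, frames=[6,2,3,4]
Step 9: ref 4 -> HIT, frames=[6,2,3,4]
Step 10: ref 1 -> FAULT, evict 2, frames=[6,1,3,4]
At step 10: evicted page 2

Answer: 2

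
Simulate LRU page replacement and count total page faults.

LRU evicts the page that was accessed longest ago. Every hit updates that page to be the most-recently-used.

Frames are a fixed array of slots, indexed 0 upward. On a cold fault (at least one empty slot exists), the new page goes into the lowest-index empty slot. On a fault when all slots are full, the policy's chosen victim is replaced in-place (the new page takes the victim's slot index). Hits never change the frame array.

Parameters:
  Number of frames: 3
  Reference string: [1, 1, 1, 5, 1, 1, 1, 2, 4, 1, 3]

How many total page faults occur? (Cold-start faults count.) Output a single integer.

Step 0: ref 1 → FAULT, frames=[1,-,-]
Step 1: ref 1 → HIT, frames=[1,-,-]
Step 2: ref 1 → HIT, frames=[1,-,-]
Step 3: ref 5 → FAULT, frames=[1,5,-]
Step 4: ref 1 → HIT, frames=[1,5,-]
Step 5: ref 1 → HIT, frames=[1,5,-]
Step 6: ref 1 → HIT, frames=[1,5,-]
Step 7: ref 2 → FAULT, frames=[1,5,2]
Step 8: ref 4 → FAULT (evict 5), frames=[1,4,2]
Step 9: ref 1 → HIT, frames=[1,4,2]
Step 10: ref 3 → FAULT (evict 2), frames=[1,4,3]
Total faults: 5

Answer: 5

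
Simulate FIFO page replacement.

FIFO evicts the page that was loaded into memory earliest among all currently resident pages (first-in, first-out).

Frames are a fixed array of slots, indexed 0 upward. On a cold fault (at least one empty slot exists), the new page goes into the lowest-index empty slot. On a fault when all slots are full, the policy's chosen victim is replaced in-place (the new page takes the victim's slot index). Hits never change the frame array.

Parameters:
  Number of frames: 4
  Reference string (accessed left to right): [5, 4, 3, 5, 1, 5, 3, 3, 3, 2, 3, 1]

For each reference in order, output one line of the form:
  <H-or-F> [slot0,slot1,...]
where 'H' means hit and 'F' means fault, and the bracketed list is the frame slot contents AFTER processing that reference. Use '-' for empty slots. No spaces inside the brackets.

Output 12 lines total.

F [5,-,-,-]
F [5,4,-,-]
F [5,4,3,-]
H [5,4,3,-]
F [5,4,3,1]
H [5,4,3,1]
H [5,4,3,1]
H [5,4,3,1]
H [5,4,3,1]
F [2,4,3,1]
H [2,4,3,1]
H [2,4,3,1]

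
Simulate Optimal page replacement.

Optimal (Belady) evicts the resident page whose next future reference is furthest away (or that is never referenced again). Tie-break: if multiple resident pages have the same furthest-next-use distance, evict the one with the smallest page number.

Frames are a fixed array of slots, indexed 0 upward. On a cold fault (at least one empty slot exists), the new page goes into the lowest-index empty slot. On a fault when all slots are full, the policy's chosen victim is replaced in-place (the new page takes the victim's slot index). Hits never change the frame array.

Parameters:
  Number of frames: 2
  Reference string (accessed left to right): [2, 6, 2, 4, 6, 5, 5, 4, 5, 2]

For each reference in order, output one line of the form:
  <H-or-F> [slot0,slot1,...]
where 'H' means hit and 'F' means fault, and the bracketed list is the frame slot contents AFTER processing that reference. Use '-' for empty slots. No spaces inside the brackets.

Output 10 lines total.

F [2,-]
F [2,6]
H [2,6]
F [4,6]
H [4,6]
F [4,5]
H [4,5]
H [4,5]
H [4,5]
F [2,5]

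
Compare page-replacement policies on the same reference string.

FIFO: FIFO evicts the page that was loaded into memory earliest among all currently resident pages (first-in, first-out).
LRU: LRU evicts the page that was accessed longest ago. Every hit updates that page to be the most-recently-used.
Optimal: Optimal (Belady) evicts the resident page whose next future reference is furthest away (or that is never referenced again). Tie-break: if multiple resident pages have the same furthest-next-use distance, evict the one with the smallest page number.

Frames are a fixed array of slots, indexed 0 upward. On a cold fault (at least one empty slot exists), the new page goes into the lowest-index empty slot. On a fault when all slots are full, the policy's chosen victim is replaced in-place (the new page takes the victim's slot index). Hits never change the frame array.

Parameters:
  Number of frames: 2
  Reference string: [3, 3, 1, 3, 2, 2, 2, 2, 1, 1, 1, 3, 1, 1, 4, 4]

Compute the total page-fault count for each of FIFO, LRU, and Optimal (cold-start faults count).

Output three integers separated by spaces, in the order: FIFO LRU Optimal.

Answer: 6 6 5

Derivation:
--- FIFO ---
  step 0: ref 3 -> FAULT, frames=[3,-] (faults so far: 1)
  step 1: ref 3 -> HIT, frames=[3,-] (faults so far: 1)
  step 2: ref 1 -> FAULT, frames=[3,1] (faults so far: 2)
  step 3: ref 3 -> HIT, frames=[3,1] (faults so far: 2)
  step 4: ref 2 -> FAULT, evict 3, frames=[2,1] (faults so far: 3)
  step 5: ref 2 -> HIT, frames=[2,1] (faults so far: 3)
  step 6: ref 2 -> HIT, frames=[2,1] (faults so far: 3)
  step 7: ref 2 -> HIT, frames=[2,1] (faults so far: 3)
  step 8: ref 1 -> HIT, frames=[2,1] (faults so far: 3)
  step 9: ref 1 -> HIT, frames=[2,1] (faults so far: 3)
  step 10: ref 1 -> HIT, frames=[2,1] (faults so far: 3)
  step 11: ref 3 -> FAULT, evict 1, frames=[2,3] (faults so far: 4)
  step 12: ref 1 -> FAULT, evict 2, frames=[1,3] (faults so far: 5)
  step 13: ref 1 -> HIT, frames=[1,3] (faults so far: 5)
  step 14: ref 4 -> FAULT, evict 3, frames=[1,4] (faults so far: 6)
  step 15: ref 4 -> HIT, frames=[1,4] (faults so far: 6)
  FIFO total faults: 6
--- LRU ---
  step 0: ref 3 -> FAULT, frames=[3,-] (faults so far: 1)
  step 1: ref 3 -> HIT, frames=[3,-] (faults so far: 1)
  step 2: ref 1 -> FAULT, frames=[3,1] (faults so far: 2)
  step 3: ref 3 -> HIT, frames=[3,1] (faults so far: 2)
  step 4: ref 2 -> FAULT, evict 1, frames=[3,2] (faults so far: 3)
  step 5: ref 2 -> HIT, frames=[3,2] (faults so far: 3)
  step 6: ref 2 -> HIT, frames=[3,2] (faults so far: 3)
  step 7: ref 2 -> HIT, frames=[3,2] (faults so far: 3)
  step 8: ref 1 -> FAULT, evict 3, frames=[1,2] (faults so far: 4)
  step 9: ref 1 -> HIT, frames=[1,2] (faults so far: 4)
  step 10: ref 1 -> HIT, frames=[1,2] (faults so far: 4)
  step 11: ref 3 -> FAULT, evict 2, frames=[1,3] (faults so far: 5)
  step 12: ref 1 -> HIT, frames=[1,3] (faults so far: 5)
  step 13: ref 1 -> HIT, frames=[1,3] (faults so far: 5)
  step 14: ref 4 -> FAULT, evict 3, frames=[1,4] (faults so far: 6)
  step 15: ref 4 -> HIT, frames=[1,4] (faults so far: 6)
  LRU total faults: 6
--- Optimal ---
  step 0: ref 3 -> FAULT, frames=[3,-] (faults so far: 1)
  step 1: ref 3 -> HIT, frames=[3,-] (faults so far: 1)
  step 2: ref 1 -> FAULT, frames=[3,1] (faults so far: 2)
  step 3: ref 3 -> HIT, frames=[3,1] (faults so far: 2)
  step 4: ref 2 -> FAULT, evict 3, frames=[2,1] (faults so far: 3)
  step 5: ref 2 -> HIT, frames=[2,1] (faults so far: 3)
  step 6: ref 2 -> HIT, frames=[2,1] (faults so far: 3)
  step 7: ref 2 -> HIT, frames=[2,1] (faults so far: 3)
  step 8: ref 1 -> HIT, frames=[2,1] (faults so far: 3)
  step 9: ref 1 -> HIT, frames=[2,1] (faults so far: 3)
  step 10: ref 1 -> HIT, frames=[2,1] (faults so far: 3)
  step 11: ref 3 -> FAULT, evict 2, frames=[3,1] (faults so far: 4)
  step 12: ref 1 -> HIT, frames=[3,1] (faults so far: 4)
  step 13: ref 1 -> HIT, frames=[3,1] (faults so far: 4)
  step 14: ref 4 -> FAULT, evict 1, frames=[3,4] (faults so far: 5)
  step 15: ref 4 -> HIT, frames=[3,4] (faults so far: 5)
  Optimal total faults: 5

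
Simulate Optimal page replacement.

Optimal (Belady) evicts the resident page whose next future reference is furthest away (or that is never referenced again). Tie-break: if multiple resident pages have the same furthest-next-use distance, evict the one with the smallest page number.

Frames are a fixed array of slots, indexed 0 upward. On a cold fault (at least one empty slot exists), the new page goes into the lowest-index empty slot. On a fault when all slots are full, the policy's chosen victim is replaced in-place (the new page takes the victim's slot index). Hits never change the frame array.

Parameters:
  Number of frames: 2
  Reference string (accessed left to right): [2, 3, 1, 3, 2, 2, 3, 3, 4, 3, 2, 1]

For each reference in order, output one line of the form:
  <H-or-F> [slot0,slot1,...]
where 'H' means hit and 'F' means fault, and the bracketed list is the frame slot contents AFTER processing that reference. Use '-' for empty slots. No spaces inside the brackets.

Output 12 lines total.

F [2,-]
F [2,3]
F [1,3]
H [1,3]
F [2,3]
H [2,3]
H [2,3]
H [2,3]
F [4,3]
H [4,3]
F [4,2]
F [4,1]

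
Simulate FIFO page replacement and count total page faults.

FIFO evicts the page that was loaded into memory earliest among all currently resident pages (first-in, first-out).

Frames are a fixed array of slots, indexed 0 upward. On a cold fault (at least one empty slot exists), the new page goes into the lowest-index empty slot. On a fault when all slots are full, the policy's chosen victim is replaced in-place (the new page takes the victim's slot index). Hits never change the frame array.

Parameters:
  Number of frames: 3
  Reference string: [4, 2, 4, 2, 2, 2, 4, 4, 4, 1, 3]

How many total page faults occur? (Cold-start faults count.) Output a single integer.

Answer: 4

Derivation:
Step 0: ref 4 → FAULT, frames=[4,-,-]
Step 1: ref 2 → FAULT, frames=[4,2,-]
Step 2: ref 4 → HIT, frames=[4,2,-]
Step 3: ref 2 → HIT, frames=[4,2,-]
Step 4: ref 2 → HIT, frames=[4,2,-]
Step 5: ref 2 → HIT, frames=[4,2,-]
Step 6: ref 4 → HIT, frames=[4,2,-]
Step 7: ref 4 → HIT, frames=[4,2,-]
Step 8: ref 4 → HIT, frames=[4,2,-]
Step 9: ref 1 → FAULT, frames=[4,2,1]
Step 10: ref 3 → FAULT (evict 4), frames=[3,2,1]
Total faults: 4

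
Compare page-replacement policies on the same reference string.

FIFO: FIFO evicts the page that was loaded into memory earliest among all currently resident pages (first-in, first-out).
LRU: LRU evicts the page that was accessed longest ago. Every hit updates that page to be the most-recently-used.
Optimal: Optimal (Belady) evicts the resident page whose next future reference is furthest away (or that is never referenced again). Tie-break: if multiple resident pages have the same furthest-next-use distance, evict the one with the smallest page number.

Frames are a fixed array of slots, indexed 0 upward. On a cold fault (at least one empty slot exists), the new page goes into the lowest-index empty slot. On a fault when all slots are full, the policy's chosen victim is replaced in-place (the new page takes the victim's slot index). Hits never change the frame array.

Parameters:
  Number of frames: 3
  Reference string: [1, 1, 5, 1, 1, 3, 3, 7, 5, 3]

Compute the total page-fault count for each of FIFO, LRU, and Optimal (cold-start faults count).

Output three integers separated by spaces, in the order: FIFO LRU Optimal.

--- FIFO ---
  step 0: ref 1 -> FAULT, frames=[1,-,-] (faults so far: 1)
  step 1: ref 1 -> HIT, frames=[1,-,-] (faults so far: 1)
  step 2: ref 5 -> FAULT, frames=[1,5,-] (faults so far: 2)
  step 3: ref 1 -> HIT, frames=[1,5,-] (faults so far: 2)
  step 4: ref 1 -> HIT, frames=[1,5,-] (faults so far: 2)
  step 5: ref 3 -> FAULT, frames=[1,5,3] (faults so far: 3)
  step 6: ref 3 -> HIT, frames=[1,5,3] (faults so far: 3)
  step 7: ref 7 -> FAULT, evict 1, frames=[7,5,3] (faults so far: 4)
  step 8: ref 5 -> HIT, frames=[7,5,3] (faults so far: 4)
  step 9: ref 3 -> HIT, frames=[7,5,3] (faults so far: 4)
  FIFO total faults: 4
--- LRU ---
  step 0: ref 1 -> FAULT, frames=[1,-,-] (faults so far: 1)
  step 1: ref 1 -> HIT, frames=[1,-,-] (faults so far: 1)
  step 2: ref 5 -> FAULT, frames=[1,5,-] (faults so far: 2)
  step 3: ref 1 -> HIT, frames=[1,5,-] (faults so far: 2)
  step 4: ref 1 -> HIT, frames=[1,5,-] (faults so far: 2)
  step 5: ref 3 -> FAULT, frames=[1,5,3] (faults so far: 3)
  step 6: ref 3 -> HIT, frames=[1,5,3] (faults so far: 3)
  step 7: ref 7 -> FAULT, evict 5, frames=[1,7,3] (faults so far: 4)
  step 8: ref 5 -> FAULT, evict 1, frames=[5,7,3] (faults so far: 5)
  step 9: ref 3 -> HIT, frames=[5,7,3] (faults so far: 5)
  LRU total faults: 5
--- Optimal ---
  step 0: ref 1 -> FAULT, frames=[1,-,-] (faults so far: 1)
  step 1: ref 1 -> HIT, frames=[1,-,-] (faults so far: 1)
  step 2: ref 5 -> FAULT, frames=[1,5,-] (faults so far: 2)
  step 3: ref 1 -> HIT, frames=[1,5,-] (faults so far: 2)
  step 4: ref 1 -> HIT, frames=[1,5,-] (faults so far: 2)
  step 5: ref 3 -> FAULT, frames=[1,5,3] (faults so far: 3)
  step 6: ref 3 -> HIT, frames=[1,5,3] (faults so far: 3)
  step 7: ref 7 -> FAULT, evict 1, frames=[7,5,3] (faults so far: 4)
  step 8: ref 5 -> HIT, frames=[7,5,3] (faults so far: 4)
  step 9: ref 3 -> HIT, frames=[7,5,3] (faults so far: 4)
  Optimal total faults: 4

Answer: 4 5 4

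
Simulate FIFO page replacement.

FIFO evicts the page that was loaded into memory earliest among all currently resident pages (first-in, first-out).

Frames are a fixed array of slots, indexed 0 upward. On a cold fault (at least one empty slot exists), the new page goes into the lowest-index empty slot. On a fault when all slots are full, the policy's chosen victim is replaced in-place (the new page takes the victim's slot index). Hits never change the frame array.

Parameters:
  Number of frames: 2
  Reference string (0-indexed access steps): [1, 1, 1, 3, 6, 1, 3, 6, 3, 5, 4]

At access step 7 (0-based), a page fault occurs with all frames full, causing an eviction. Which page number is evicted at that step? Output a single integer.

Answer: 1

Derivation:
Step 0: ref 1 -> FAULT, frames=[1,-]
Step 1: ref 1 -> HIT, frames=[1,-]
Step 2: ref 1 -> HIT, frames=[1,-]
Step 3: ref 3 -> FAULT, frames=[1,3]
Step 4: ref 6 -> FAULT, evict 1, frames=[6,3]
Step 5: ref 1 -> FAULT, evict 3, frames=[6,1]
Step 6: ref 3 -> FAULT, evict 6, frames=[3,1]
Step 7: ref 6 -> FAULT, evict 1, frames=[3,6]
At step 7: evicted page 1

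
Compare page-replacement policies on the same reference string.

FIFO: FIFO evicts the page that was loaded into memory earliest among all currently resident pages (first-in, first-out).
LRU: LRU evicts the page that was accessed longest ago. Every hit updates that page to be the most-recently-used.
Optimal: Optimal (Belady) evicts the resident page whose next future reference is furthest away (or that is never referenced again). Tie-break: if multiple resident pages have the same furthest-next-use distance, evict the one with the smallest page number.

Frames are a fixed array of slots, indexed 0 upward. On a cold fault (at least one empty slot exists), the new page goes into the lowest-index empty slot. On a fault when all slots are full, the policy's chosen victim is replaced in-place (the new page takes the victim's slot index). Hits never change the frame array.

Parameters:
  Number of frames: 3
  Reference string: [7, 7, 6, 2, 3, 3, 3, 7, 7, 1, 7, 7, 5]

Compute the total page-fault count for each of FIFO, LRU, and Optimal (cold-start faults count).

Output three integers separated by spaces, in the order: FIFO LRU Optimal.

Answer: 7 7 6

Derivation:
--- FIFO ---
  step 0: ref 7 -> FAULT, frames=[7,-,-] (faults so far: 1)
  step 1: ref 7 -> HIT, frames=[7,-,-] (faults so far: 1)
  step 2: ref 6 -> FAULT, frames=[7,6,-] (faults so far: 2)
  step 3: ref 2 -> FAULT, frames=[7,6,2] (faults so far: 3)
  step 4: ref 3 -> FAULT, evict 7, frames=[3,6,2] (faults so far: 4)
  step 5: ref 3 -> HIT, frames=[3,6,2] (faults so far: 4)
  step 6: ref 3 -> HIT, frames=[3,6,2] (faults so far: 4)
  step 7: ref 7 -> FAULT, evict 6, frames=[3,7,2] (faults so far: 5)
  step 8: ref 7 -> HIT, frames=[3,7,2] (faults so far: 5)
  step 9: ref 1 -> FAULT, evict 2, frames=[3,7,1] (faults so far: 6)
  step 10: ref 7 -> HIT, frames=[3,7,1] (faults so far: 6)
  step 11: ref 7 -> HIT, frames=[3,7,1] (faults so far: 6)
  step 12: ref 5 -> FAULT, evict 3, frames=[5,7,1] (faults so far: 7)
  FIFO total faults: 7
--- LRU ---
  step 0: ref 7 -> FAULT, frames=[7,-,-] (faults so far: 1)
  step 1: ref 7 -> HIT, frames=[7,-,-] (faults so far: 1)
  step 2: ref 6 -> FAULT, frames=[7,6,-] (faults so far: 2)
  step 3: ref 2 -> FAULT, frames=[7,6,2] (faults so far: 3)
  step 4: ref 3 -> FAULT, evict 7, frames=[3,6,2] (faults so far: 4)
  step 5: ref 3 -> HIT, frames=[3,6,2] (faults so far: 4)
  step 6: ref 3 -> HIT, frames=[3,6,2] (faults so far: 4)
  step 7: ref 7 -> FAULT, evict 6, frames=[3,7,2] (faults so far: 5)
  step 8: ref 7 -> HIT, frames=[3,7,2] (faults so far: 5)
  step 9: ref 1 -> FAULT, evict 2, frames=[3,7,1] (faults so far: 6)
  step 10: ref 7 -> HIT, frames=[3,7,1] (faults so far: 6)
  step 11: ref 7 -> HIT, frames=[3,7,1] (faults so far: 6)
  step 12: ref 5 -> FAULT, evict 3, frames=[5,7,1] (faults so far: 7)
  LRU total faults: 7
--- Optimal ---
  step 0: ref 7 -> FAULT, frames=[7,-,-] (faults so far: 1)
  step 1: ref 7 -> HIT, frames=[7,-,-] (faults so far: 1)
  step 2: ref 6 -> FAULT, frames=[7,6,-] (faults so far: 2)
  step 3: ref 2 -> FAULT, frames=[7,6,2] (faults so far: 3)
  step 4: ref 3 -> FAULT, evict 2, frames=[7,6,3] (faults so far: 4)
  step 5: ref 3 -> HIT, frames=[7,6,3] (faults so far: 4)
  step 6: ref 3 -> HIT, frames=[7,6,3] (faults so far: 4)
  step 7: ref 7 -> HIT, frames=[7,6,3] (faults so far: 4)
  step 8: ref 7 -> HIT, frames=[7,6,3] (faults so far: 4)
  step 9: ref 1 -> FAULT, evict 3, frames=[7,6,1] (faults so far: 5)
  step 10: ref 7 -> HIT, frames=[7,6,1] (faults so far: 5)
  step 11: ref 7 -> HIT, frames=[7,6,1] (faults so far: 5)
  step 12: ref 5 -> FAULT, evict 1, frames=[7,6,5] (faults so far: 6)
  Optimal total faults: 6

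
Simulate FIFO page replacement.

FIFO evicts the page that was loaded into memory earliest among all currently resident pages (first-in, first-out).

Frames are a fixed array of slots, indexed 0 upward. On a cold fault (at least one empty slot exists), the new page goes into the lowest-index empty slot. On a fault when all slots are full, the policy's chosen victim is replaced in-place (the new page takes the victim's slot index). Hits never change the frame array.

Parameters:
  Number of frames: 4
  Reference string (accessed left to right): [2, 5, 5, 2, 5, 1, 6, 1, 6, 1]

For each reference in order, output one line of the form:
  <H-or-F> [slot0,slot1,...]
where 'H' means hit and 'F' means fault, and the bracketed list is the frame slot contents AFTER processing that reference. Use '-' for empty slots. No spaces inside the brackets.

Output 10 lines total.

F [2,-,-,-]
F [2,5,-,-]
H [2,5,-,-]
H [2,5,-,-]
H [2,5,-,-]
F [2,5,1,-]
F [2,5,1,6]
H [2,5,1,6]
H [2,5,1,6]
H [2,5,1,6]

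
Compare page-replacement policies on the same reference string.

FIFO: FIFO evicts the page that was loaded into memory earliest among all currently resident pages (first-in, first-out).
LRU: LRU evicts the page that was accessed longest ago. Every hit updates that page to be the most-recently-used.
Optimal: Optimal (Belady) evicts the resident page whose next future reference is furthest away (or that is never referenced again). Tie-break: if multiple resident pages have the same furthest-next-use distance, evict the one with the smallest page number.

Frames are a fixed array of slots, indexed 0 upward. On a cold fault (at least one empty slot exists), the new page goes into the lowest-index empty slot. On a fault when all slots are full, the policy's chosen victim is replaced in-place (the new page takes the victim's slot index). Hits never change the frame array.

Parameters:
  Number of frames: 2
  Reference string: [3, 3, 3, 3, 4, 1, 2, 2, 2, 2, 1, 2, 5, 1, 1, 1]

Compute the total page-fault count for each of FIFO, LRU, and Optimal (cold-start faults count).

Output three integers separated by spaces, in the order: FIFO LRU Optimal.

--- FIFO ---
  step 0: ref 3 -> FAULT, frames=[3,-] (faults so far: 1)
  step 1: ref 3 -> HIT, frames=[3,-] (faults so far: 1)
  step 2: ref 3 -> HIT, frames=[3,-] (faults so far: 1)
  step 3: ref 3 -> HIT, frames=[3,-] (faults so far: 1)
  step 4: ref 4 -> FAULT, frames=[3,4] (faults so far: 2)
  step 5: ref 1 -> FAULT, evict 3, frames=[1,4] (faults so far: 3)
  step 6: ref 2 -> FAULT, evict 4, frames=[1,2] (faults so far: 4)
  step 7: ref 2 -> HIT, frames=[1,2] (faults so far: 4)
  step 8: ref 2 -> HIT, frames=[1,2] (faults so far: 4)
  step 9: ref 2 -> HIT, frames=[1,2] (faults so far: 4)
  step 10: ref 1 -> HIT, frames=[1,2] (faults so far: 4)
  step 11: ref 2 -> HIT, frames=[1,2] (faults so far: 4)
  step 12: ref 5 -> FAULT, evict 1, frames=[5,2] (faults so far: 5)
  step 13: ref 1 -> FAULT, evict 2, frames=[5,1] (faults so far: 6)
  step 14: ref 1 -> HIT, frames=[5,1] (faults so far: 6)
  step 15: ref 1 -> HIT, frames=[5,1] (faults so far: 6)
  FIFO total faults: 6
--- LRU ---
  step 0: ref 3 -> FAULT, frames=[3,-] (faults so far: 1)
  step 1: ref 3 -> HIT, frames=[3,-] (faults so far: 1)
  step 2: ref 3 -> HIT, frames=[3,-] (faults so far: 1)
  step 3: ref 3 -> HIT, frames=[3,-] (faults so far: 1)
  step 4: ref 4 -> FAULT, frames=[3,4] (faults so far: 2)
  step 5: ref 1 -> FAULT, evict 3, frames=[1,4] (faults so far: 3)
  step 6: ref 2 -> FAULT, evict 4, frames=[1,2] (faults so far: 4)
  step 7: ref 2 -> HIT, frames=[1,2] (faults so far: 4)
  step 8: ref 2 -> HIT, frames=[1,2] (faults so far: 4)
  step 9: ref 2 -> HIT, frames=[1,2] (faults so far: 4)
  step 10: ref 1 -> HIT, frames=[1,2] (faults so far: 4)
  step 11: ref 2 -> HIT, frames=[1,2] (faults so far: 4)
  step 12: ref 5 -> FAULT, evict 1, frames=[5,2] (faults so far: 5)
  step 13: ref 1 -> FAULT, evict 2, frames=[5,1] (faults so far: 6)
  step 14: ref 1 -> HIT, frames=[5,1] (faults so far: 6)
  step 15: ref 1 -> HIT, frames=[5,1] (faults so far: 6)
  LRU total faults: 6
--- Optimal ---
  step 0: ref 3 -> FAULT, frames=[3,-] (faults so far: 1)
  step 1: ref 3 -> HIT, frames=[3,-] (faults so far: 1)
  step 2: ref 3 -> HIT, frames=[3,-] (faults so far: 1)
  step 3: ref 3 -> HIT, frames=[3,-] (faults so far: 1)
  step 4: ref 4 -> FAULT, frames=[3,4] (faults so far: 2)
  step 5: ref 1 -> FAULT, evict 3, frames=[1,4] (faults so far: 3)
  step 6: ref 2 -> FAULT, evict 4, frames=[1,2] (faults so far: 4)
  step 7: ref 2 -> HIT, frames=[1,2] (faults so far: 4)
  step 8: ref 2 -> HIT, frames=[1,2] (faults so far: 4)
  step 9: ref 2 -> HIT, frames=[1,2] (faults so far: 4)
  step 10: ref 1 -> HIT, frames=[1,2] (faults so far: 4)
  step 11: ref 2 -> HIT, frames=[1,2] (faults so far: 4)
  step 12: ref 5 -> FAULT, evict 2, frames=[1,5] (faults so far: 5)
  step 13: ref 1 -> HIT, frames=[1,5] (faults so far: 5)
  step 14: ref 1 -> HIT, frames=[1,5] (faults so far: 5)
  step 15: ref 1 -> HIT, frames=[1,5] (faults so far: 5)
  Optimal total faults: 5

Answer: 6 6 5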